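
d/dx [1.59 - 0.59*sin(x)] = -0.59*cos(x)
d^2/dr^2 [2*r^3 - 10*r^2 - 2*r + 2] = 12*r - 20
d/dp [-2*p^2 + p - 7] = 1 - 4*p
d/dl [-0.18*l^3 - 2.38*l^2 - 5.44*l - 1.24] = -0.54*l^2 - 4.76*l - 5.44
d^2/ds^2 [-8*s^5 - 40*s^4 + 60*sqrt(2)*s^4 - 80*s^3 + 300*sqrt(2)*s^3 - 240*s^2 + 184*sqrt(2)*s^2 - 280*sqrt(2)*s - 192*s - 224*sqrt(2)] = -160*s^3 - 480*s^2 + 720*sqrt(2)*s^2 - 480*s + 1800*sqrt(2)*s - 480 + 368*sqrt(2)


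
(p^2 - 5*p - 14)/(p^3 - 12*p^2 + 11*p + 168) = (p + 2)/(p^2 - 5*p - 24)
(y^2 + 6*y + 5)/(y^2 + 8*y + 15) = (y + 1)/(y + 3)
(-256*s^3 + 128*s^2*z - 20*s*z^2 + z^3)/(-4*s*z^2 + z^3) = 64*s^2/z^2 - 16*s/z + 1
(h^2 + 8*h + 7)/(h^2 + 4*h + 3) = (h + 7)/(h + 3)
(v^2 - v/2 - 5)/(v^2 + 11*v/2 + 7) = (2*v - 5)/(2*v + 7)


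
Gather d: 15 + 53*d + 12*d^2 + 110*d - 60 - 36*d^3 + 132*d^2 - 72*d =-36*d^3 + 144*d^2 + 91*d - 45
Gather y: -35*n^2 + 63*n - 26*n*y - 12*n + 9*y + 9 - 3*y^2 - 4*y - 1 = -35*n^2 + 51*n - 3*y^2 + y*(5 - 26*n) + 8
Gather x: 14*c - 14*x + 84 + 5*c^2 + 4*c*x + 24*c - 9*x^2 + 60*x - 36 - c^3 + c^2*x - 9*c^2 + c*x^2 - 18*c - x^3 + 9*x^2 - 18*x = -c^3 - 4*c^2 + c*x^2 + 20*c - x^3 + x*(c^2 + 4*c + 28) + 48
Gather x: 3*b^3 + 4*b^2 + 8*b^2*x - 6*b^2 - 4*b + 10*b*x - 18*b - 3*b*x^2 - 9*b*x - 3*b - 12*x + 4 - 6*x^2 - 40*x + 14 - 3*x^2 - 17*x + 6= 3*b^3 - 2*b^2 - 25*b + x^2*(-3*b - 9) + x*(8*b^2 + b - 69) + 24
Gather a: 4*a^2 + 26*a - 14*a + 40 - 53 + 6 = 4*a^2 + 12*a - 7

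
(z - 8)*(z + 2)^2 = z^3 - 4*z^2 - 28*z - 32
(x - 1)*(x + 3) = x^2 + 2*x - 3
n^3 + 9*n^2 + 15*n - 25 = (n - 1)*(n + 5)^2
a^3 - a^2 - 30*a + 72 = (a - 4)*(a - 3)*(a + 6)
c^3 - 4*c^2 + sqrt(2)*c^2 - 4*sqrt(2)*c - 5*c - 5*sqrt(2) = (c - 5)*(c + 1)*(c + sqrt(2))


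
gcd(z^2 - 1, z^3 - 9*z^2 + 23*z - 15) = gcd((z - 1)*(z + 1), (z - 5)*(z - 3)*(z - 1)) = z - 1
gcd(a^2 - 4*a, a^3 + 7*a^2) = a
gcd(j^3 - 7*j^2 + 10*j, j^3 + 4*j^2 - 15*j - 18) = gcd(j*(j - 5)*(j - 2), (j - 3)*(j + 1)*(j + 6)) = 1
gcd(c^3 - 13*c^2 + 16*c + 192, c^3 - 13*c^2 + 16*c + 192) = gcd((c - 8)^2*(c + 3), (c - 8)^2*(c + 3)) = c^3 - 13*c^2 + 16*c + 192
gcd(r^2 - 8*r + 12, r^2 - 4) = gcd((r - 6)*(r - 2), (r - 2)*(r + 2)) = r - 2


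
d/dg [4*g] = 4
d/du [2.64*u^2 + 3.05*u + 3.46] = 5.28*u + 3.05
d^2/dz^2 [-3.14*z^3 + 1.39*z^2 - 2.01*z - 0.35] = 2.78 - 18.84*z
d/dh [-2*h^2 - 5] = -4*h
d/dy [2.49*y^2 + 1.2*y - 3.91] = 4.98*y + 1.2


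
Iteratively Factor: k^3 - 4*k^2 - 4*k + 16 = (k - 2)*(k^2 - 2*k - 8) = (k - 4)*(k - 2)*(k + 2)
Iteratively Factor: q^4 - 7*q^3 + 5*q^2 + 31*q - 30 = (q - 1)*(q^3 - 6*q^2 - q + 30) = (q - 1)*(q + 2)*(q^2 - 8*q + 15) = (q - 5)*(q - 1)*(q + 2)*(q - 3)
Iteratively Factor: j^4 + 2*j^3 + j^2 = (j)*(j^3 + 2*j^2 + j) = j^2*(j^2 + 2*j + 1) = j^2*(j + 1)*(j + 1)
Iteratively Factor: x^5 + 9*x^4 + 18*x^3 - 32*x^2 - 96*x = (x)*(x^4 + 9*x^3 + 18*x^2 - 32*x - 96) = x*(x + 4)*(x^3 + 5*x^2 - 2*x - 24) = x*(x - 2)*(x + 4)*(x^2 + 7*x + 12) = x*(x - 2)*(x + 4)^2*(x + 3)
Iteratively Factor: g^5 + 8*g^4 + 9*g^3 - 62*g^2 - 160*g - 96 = (g + 4)*(g^4 + 4*g^3 - 7*g^2 - 34*g - 24) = (g - 3)*(g + 4)*(g^3 + 7*g^2 + 14*g + 8) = (g - 3)*(g + 2)*(g + 4)*(g^2 + 5*g + 4) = (g - 3)*(g + 1)*(g + 2)*(g + 4)*(g + 4)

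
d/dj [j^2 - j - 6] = 2*j - 1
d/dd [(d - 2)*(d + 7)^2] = 3*(d + 1)*(d + 7)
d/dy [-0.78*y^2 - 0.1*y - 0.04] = -1.56*y - 0.1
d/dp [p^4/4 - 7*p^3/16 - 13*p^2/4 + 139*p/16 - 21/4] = p^3 - 21*p^2/16 - 13*p/2 + 139/16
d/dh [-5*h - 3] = -5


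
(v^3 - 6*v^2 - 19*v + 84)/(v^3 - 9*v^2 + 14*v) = (v^2 + v - 12)/(v*(v - 2))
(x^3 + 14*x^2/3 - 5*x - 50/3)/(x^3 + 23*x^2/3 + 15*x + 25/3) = (x - 2)/(x + 1)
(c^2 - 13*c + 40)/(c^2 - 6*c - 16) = (c - 5)/(c + 2)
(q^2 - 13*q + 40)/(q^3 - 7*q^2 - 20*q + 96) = (q - 5)/(q^2 + q - 12)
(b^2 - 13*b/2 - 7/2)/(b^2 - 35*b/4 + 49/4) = 2*(2*b + 1)/(4*b - 7)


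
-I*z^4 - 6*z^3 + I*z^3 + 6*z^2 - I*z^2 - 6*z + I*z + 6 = (z - 6*I)*(z - I)*(z + I)*(-I*z + I)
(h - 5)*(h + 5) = h^2 - 25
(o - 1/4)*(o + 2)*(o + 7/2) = o^3 + 21*o^2/4 + 45*o/8 - 7/4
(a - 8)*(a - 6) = a^2 - 14*a + 48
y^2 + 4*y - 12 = (y - 2)*(y + 6)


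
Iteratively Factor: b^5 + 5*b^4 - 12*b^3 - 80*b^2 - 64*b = (b + 4)*(b^4 + b^3 - 16*b^2 - 16*b) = b*(b + 4)*(b^3 + b^2 - 16*b - 16) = b*(b - 4)*(b + 4)*(b^2 + 5*b + 4) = b*(b - 4)*(b + 1)*(b + 4)*(b + 4)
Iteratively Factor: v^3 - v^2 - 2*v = (v - 2)*(v^2 + v) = v*(v - 2)*(v + 1)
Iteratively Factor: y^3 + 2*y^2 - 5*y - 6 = (y - 2)*(y^2 + 4*y + 3) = (y - 2)*(y + 3)*(y + 1)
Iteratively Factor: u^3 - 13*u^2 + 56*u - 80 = (u - 5)*(u^2 - 8*u + 16) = (u - 5)*(u - 4)*(u - 4)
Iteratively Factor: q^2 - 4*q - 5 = (q - 5)*(q + 1)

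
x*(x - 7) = x^2 - 7*x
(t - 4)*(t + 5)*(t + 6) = t^3 + 7*t^2 - 14*t - 120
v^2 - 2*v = v*(v - 2)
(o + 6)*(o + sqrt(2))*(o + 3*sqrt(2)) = o^3 + 4*sqrt(2)*o^2 + 6*o^2 + 6*o + 24*sqrt(2)*o + 36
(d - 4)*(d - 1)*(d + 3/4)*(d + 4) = d^4 - d^3/4 - 67*d^2/4 + 4*d + 12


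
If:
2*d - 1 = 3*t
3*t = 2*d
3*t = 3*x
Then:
No Solution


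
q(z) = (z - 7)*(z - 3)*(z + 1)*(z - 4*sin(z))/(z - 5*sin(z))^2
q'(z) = (1 - 4*cos(z))*(z - 7)*(z - 3)*(z + 1)/(z - 5*sin(z))^2 + (z - 7)*(z - 3)*(z + 1)*(z - 4*sin(z))*(10*cos(z) - 2)/(z - 5*sin(z))^3 + (z - 7)*(z - 3)*(z - 4*sin(z))/(z - 5*sin(z))^2 + (z - 7)*(z + 1)*(z - 4*sin(z))/(z - 5*sin(z))^2 + (z - 3)*(z + 1)*(z - 4*sin(z))/(z - 5*sin(z))^2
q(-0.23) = 14.81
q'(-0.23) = 75.67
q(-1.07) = -0.51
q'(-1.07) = 7.23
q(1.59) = -4.10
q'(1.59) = 1.28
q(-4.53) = 29.06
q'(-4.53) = -8.81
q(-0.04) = 96.34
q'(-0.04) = 2461.91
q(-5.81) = 63.33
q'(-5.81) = -58.09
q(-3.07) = 47.88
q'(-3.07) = 89.79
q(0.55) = -8.86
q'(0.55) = 13.44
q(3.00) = 0.00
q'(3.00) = -7.40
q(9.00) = 18.32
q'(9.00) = -3.71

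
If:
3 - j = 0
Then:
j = 3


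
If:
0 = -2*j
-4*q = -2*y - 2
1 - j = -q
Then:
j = 0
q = -1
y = -3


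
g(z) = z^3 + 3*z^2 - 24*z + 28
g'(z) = 3*z^2 + 6*z - 24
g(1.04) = 7.41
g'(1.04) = -14.52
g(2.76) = 5.64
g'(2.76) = 15.41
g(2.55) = 2.89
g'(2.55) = 10.81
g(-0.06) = 29.45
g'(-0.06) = -24.35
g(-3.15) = 102.11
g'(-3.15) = -13.13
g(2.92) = 8.40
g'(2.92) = 19.10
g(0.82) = 10.89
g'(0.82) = -17.06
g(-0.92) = 51.84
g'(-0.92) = -26.98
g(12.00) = 1900.00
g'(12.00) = 480.00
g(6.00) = 208.00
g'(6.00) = 120.00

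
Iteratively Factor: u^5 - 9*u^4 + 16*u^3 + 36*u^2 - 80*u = (u - 2)*(u^4 - 7*u^3 + 2*u^2 + 40*u) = (u - 4)*(u - 2)*(u^3 - 3*u^2 - 10*u) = (u - 4)*(u - 2)*(u + 2)*(u^2 - 5*u) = u*(u - 4)*(u - 2)*(u + 2)*(u - 5)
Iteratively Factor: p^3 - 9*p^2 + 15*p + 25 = (p - 5)*(p^2 - 4*p - 5) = (p - 5)^2*(p + 1)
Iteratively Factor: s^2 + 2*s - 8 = (s + 4)*(s - 2)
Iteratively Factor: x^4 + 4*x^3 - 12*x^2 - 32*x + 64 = (x - 2)*(x^3 + 6*x^2 - 32) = (x - 2)*(x + 4)*(x^2 + 2*x - 8) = (x - 2)^2*(x + 4)*(x + 4)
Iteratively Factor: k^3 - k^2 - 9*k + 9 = (k - 1)*(k^2 - 9) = (k - 1)*(k + 3)*(k - 3)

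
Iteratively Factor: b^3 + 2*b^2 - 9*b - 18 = (b + 2)*(b^2 - 9) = (b - 3)*(b + 2)*(b + 3)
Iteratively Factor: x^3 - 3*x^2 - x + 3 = (x - 1)*(x^2 - 2*x - 3) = (x - 1)*(x + 1)*(x - 3)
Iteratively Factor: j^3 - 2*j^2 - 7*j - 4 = (j + 1)*(j^2 - 3*j - 4) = (j - 4)*(j + 1)*(j + 1)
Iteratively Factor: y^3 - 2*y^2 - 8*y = (y)*(y^2 - 2*y - 8) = y*(y - 4)*(y + 2)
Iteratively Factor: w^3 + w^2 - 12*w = (w)*(w^2 + w - 12) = w*(w - 3)*(w + 4)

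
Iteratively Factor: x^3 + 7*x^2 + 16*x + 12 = (x + 2)*(x^2 + 5*x + 6) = (x + 2)*(x + 3)*(x + 2)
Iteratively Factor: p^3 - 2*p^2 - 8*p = (p + 2)*(p^2 - 4*p) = p*(p + 2)*(p - 4)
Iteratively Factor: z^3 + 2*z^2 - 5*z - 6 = (z + 1)*(z^2 + z - 6) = (z - 2)*(z + 1)*(z + 3)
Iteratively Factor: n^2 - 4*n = (n - 4)*(n)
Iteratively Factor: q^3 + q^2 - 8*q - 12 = (q + 2)*(q^2 - q - 6) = (q - 3)*(q + 2)*(q + 2)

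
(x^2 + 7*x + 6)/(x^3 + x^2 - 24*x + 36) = (x + 1)/(x^2 - 5*x + 6)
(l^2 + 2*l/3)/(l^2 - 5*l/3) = (3*l + 2)/(3*l - 5)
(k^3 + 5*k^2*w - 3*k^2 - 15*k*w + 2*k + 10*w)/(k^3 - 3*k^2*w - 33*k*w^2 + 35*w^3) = (k^2 - 3*k + 2)/(k^2 - 8*k*w + 7*w^2)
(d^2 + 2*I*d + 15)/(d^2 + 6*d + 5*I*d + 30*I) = (d - 3*I)/(d + 6)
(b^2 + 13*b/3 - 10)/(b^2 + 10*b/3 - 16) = (3*b - 5)/(3*b - 8)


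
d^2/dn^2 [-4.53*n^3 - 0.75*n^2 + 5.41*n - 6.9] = -27.18*n - 1.5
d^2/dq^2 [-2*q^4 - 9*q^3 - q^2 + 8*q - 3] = -24*q^2 - 54*q - 2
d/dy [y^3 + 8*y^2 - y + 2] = 3*y^2 + 16*y - 1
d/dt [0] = 0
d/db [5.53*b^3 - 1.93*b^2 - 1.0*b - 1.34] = 16.59*b^2 - 3.86*b - 1.0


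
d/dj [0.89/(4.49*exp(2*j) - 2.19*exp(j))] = (1.9491 - 7.9922*exp(j))*exp(-j)/(4.49*exp(j) - 2.19)^2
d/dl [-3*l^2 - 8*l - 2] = -6*l - 8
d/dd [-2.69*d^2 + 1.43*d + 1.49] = 1.43 - 5.38*d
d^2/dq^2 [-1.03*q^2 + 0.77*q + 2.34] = -2.06000000000000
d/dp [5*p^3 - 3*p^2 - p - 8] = 15*p^2 - 6*p - 1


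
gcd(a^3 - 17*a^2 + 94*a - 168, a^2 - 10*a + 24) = a^2 - 10*a + 24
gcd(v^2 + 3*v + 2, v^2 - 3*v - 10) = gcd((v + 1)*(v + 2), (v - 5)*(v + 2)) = v + 2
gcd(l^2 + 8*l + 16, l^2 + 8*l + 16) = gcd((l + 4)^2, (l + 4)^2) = l^2 + 8*l + 16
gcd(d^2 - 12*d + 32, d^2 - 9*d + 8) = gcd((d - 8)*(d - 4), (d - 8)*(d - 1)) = d - 8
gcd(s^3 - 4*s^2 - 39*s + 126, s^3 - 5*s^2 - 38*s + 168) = s^2 - s - 42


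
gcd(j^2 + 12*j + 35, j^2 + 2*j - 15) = j + 5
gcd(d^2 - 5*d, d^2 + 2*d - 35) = d - 5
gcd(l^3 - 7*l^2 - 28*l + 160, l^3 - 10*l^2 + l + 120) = l - 8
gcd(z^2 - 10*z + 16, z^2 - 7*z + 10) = z - 2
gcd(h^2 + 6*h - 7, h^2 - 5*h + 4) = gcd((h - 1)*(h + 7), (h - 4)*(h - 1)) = h - 1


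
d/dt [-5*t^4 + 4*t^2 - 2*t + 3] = -20*t^3 + 8*t - 2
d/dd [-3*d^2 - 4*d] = -6*d - 4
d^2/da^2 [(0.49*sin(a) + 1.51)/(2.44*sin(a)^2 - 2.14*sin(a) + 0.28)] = (-2.917264*sin(a)^5 - 38.518328*sin(a)^4 + 31.496984*sin(a)^3 + 50.85734*sin(a)^2 - 50.259512*sin(a) + 12.354344)/(14.526784*sin(a)^6 - 38.222112*sin(a)^5 + 38.523696*sin(a)^4 - 18.572632*sin(a)^3 + 4.420752*sin(a)^2 - 0.503328*sin(a) + 0.021952)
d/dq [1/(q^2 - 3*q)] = (3 - 2*q)/(q^2*(q - 3)^2)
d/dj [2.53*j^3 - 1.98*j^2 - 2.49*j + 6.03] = 7.59*j^2 - 3.96*j - 2.49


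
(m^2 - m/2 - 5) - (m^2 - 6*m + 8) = 11*m/2 - 13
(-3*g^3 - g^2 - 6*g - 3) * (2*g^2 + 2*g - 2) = -6*g^5 - 8*g^4 - 8*g^3 - 16*g^2 + 6*g + 6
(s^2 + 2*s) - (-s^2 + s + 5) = 2*s^2 + s - 5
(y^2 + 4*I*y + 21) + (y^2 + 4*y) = 2*y^2 + 4*y + 4*I*y + 21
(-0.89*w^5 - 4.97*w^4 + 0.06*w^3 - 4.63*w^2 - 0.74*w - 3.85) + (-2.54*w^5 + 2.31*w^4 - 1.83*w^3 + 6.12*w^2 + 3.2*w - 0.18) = -3.43*w^5 - 2.66*w^4 - 1.77*w^3 + 1.49*w^2 + 2.46*w - 4.03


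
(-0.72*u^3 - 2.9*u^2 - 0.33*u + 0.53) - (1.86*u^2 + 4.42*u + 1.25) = -0.72*u^3 - 4.76*u^2 - 4.75*u - 0.72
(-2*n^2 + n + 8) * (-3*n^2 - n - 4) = 6*n^4 - n^3 - 17*n^2 - 12*n - 32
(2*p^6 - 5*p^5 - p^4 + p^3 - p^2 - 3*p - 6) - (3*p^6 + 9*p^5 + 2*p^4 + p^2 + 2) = -p^6 - 14*p^5 - 3*p^4 + p^3 - 2*p^2 - 3*p - 8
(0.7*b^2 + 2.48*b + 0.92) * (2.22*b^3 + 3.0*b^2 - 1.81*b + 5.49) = 1.554*b^5 + 7.6056*b^4 + 8.2154*b^3 + 2.1142*b^2 + 11.95*b + 5.0508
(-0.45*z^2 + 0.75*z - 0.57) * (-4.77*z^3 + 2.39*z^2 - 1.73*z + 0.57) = 2.1465*z^5 - 4.653*z^4 + 5.2899*z^3 - 2.9163*z^2 + 1.4136*z - 0.3249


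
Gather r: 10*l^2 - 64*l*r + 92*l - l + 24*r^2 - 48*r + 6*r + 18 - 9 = 10*l^2 + 91*l + 24*r^2 + r*(-64*l - 42) + 9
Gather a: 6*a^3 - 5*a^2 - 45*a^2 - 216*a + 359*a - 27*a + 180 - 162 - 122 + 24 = 6*a^3 - 50*a^2 + 116*a - 80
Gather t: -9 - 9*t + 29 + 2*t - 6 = 14 - 7*t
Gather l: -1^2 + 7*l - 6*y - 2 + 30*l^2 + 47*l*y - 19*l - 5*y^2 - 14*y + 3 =30*l^2 + l*(47*y - 12) - 5*y^2 - 20*y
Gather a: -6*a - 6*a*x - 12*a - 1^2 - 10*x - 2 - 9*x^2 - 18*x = a*(-6*x - 18) - 9*x^2 - 28*x - 3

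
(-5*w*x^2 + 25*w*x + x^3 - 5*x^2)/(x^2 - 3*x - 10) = x*(-5*w + x)/(x + 2)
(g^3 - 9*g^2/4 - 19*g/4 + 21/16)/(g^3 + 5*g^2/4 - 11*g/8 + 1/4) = (4*g^2 - 8*g - 21)/(2*(2*g^2 + 3*g - 2))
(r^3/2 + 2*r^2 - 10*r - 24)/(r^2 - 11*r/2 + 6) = (r^2 + 8*r + 12)/(2*r - 3)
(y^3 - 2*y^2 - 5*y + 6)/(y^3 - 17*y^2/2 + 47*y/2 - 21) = 2*(y^2 + y - 2)/(2*y^2 - 11*y + 14)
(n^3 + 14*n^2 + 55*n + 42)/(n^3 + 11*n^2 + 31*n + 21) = (n + 6)/(n + 3)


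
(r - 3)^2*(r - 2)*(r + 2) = r^4 - 6*r^3 + 5*r^2 + 24*r - 36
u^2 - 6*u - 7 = (u - 7)*(u + 1)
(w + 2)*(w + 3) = w^2 + 5*w + 6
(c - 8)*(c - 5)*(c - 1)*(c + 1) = c^4 - 13*c^3 + 39*c^2 + 13*c - 40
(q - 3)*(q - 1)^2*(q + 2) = q^4 - 3*q^3 - 3*q^2 + 11*q - 6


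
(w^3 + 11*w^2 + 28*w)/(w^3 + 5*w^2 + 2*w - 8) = w*(w + 7)/(w^2 + w - 2)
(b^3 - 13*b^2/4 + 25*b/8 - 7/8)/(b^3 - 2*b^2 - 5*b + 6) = (b^2 - 9*b/4 + 7/8)/(b^2 - b - 6)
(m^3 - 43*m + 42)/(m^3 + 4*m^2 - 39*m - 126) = (m - 1)/(m + 3)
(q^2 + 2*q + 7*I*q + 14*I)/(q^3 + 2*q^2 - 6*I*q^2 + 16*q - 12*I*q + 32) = (q + 7*I)/(q^2 - 6*I*q + 16)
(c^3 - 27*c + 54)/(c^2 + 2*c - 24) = (c^2 - 6*c + 9)/(c - 4)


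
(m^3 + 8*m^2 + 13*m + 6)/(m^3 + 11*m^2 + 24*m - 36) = (m^2 + 2*m + 1)/(m^2 + 5*m - 6)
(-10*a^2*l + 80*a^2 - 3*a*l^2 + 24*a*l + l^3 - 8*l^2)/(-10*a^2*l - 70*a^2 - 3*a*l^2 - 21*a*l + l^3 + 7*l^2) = (l - 8)/(l + 7)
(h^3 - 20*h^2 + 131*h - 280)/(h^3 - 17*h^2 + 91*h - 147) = (h^2 - 13*h + 40)/(h^2 - 10*h + 21)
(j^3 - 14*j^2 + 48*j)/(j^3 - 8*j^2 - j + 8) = j*(j - 6)/(j^2 - 1)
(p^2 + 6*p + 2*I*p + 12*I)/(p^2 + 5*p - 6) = (p + 2*I)/(p - 1)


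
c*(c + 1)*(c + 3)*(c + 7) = c^4 + 11*c^3 + 31*c^2 + 21*c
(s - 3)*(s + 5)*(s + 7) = s^3 + 9*s^2 - s - 105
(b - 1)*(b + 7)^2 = b^3 + 13*b^2 + 35*b - 49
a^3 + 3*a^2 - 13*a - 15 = (a - 3)*(a + 1)*(a + 5)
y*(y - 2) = y^2 - 2*y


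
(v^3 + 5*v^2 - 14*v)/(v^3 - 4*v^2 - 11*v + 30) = v*(v + 7)/(v^2 - 2*v - 15)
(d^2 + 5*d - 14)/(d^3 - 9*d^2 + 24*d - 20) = (d + 7)/(d^2 - 7*d + 10)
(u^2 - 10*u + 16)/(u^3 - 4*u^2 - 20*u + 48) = (u - 8)/(u^2 - 2*u - 24)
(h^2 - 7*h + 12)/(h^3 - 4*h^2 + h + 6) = (h - 4)/(h^2 - h - 2)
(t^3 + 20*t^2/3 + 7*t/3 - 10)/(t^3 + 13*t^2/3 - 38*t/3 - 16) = (3*t^2 + 2*t - 5)/(3*t^2 - 5*t - 8)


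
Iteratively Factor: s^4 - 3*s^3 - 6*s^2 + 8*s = (s - 4)*(s^3 + s^2 - 2*s) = (s - 4)*(s + 2)*(s^2 - s) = (s - 4)*(s - 1)*(s + 2)*(s)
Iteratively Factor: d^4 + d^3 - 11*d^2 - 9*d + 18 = (d - 1)*(d^3 + 2*d^2 - 9*d - 18) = (d - 1)*(d + 3)*(d^2 - d - 6) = (d - 1)*(d + 2)*(d + 3)*(d - 3)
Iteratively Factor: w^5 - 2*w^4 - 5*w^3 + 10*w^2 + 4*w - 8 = (w - 1)*(w^4 - w^3 - 6*w^2 + 4*w + 8) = (w - 2)*(w - 1)*(w^3 + w^2 - 4*w - 4) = (w - 2)*(w - 1)*(w + 1)*(w^2 - 4) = (w - 2)*(w - 1)*(w + 1)*(w + 2)*(w - 2)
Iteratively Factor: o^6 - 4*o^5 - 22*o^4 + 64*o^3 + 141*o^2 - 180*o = (o - 1)*(o^5 - 3*o^4 - 25*o^3 + 39*o^2 + 180*o) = (o - 1)*(o + 3)*(o^4 - 6*o^3 - 7*o^2 + 60*o) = o*(o - 1)*(o + 3)*(o^3 - 6*o^2 - 7*o + 60) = o*(o - 1)*(o + 3)^2*(o^2 - 9*o + 20) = o*(o - 5)*(o - 1)*(o + 3)^2*(o - 4)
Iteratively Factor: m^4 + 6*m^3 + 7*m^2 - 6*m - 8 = (m - 1)*(m^3 + 7*m^2 + 14*m + 8) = (m - 1)*(m + 1)*(m^2 + 6*m + 8) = (m - 1)*(m + 1)*(m + 2)*(m + 4)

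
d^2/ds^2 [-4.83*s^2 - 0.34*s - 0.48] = -9.66000000000000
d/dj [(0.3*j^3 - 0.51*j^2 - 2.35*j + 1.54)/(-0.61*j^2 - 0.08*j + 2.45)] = (-0.183*j^4 - 0.048*j^3 + 0.8123*j^2 - 0.6202*j - 5.6343)/(0.3721*j^4 + 0.0976*j^3 - 2.9826*j^2 - 0.392*j + 6.0025)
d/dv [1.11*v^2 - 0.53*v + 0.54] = 2.22*v - 0.53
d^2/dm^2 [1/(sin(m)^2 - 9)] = 2*(-2*sin(m)^4 - 15*sin(m)^2 + 9)/(sin(m)^2 - 9)^3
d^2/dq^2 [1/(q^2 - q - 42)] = 2*(q^2 - q - (2*q - 1)^2 - 42)/(-q^2 + q + 42)^3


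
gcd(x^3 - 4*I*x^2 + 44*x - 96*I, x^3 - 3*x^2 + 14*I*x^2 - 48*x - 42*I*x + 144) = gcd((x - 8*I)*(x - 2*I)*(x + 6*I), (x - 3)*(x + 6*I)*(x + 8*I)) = x + 6*I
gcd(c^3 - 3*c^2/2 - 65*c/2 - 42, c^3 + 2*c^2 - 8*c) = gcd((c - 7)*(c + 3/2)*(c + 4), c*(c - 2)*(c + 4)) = c + 4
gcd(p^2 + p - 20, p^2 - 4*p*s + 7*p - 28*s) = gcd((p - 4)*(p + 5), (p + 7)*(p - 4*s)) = 1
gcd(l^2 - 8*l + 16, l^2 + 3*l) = 1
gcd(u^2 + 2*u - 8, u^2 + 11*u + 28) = u + 4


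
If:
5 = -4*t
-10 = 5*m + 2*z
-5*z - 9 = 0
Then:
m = -32/25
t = -5/4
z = -9/5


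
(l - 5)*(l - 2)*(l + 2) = l^3 - 5*l^2 - 4*l + 20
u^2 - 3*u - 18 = (u - 6)*(u + 3)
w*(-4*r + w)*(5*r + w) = -20*r^2*w + r*w^2 + w^3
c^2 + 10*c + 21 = (c + 3)*(c + 7)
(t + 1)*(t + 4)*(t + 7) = t^3 + 12*t^2 + 39*t + 28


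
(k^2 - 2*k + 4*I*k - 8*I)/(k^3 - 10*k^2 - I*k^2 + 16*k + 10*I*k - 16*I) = (k + 4*I)/(k^2 - k*(8 + I) + 8*I)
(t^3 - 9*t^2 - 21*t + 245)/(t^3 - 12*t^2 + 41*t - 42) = (t^2 - 2*t - 35)/(t^2 - 5*t + 6)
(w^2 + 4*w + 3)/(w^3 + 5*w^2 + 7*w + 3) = 1/(w + 1)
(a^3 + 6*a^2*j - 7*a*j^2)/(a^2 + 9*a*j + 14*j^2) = a*(a - j)/(a + 2*j)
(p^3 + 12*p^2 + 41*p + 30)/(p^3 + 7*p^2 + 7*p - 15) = (p^2 + 7*p + 6)/(p^2 + 2*p - 3)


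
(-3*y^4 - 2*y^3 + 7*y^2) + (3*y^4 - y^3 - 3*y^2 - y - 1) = -3*y^3 + 4*y^2 - y - 1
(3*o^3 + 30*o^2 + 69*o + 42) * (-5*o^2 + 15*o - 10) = -15*o^5 - 105*o^4 + 75*o^3 + 525*o^2 - 60*o - 420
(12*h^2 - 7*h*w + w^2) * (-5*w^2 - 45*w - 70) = -60*h^2*w^2 - 540*h^2*w - 840*h^2 + 35*h*w^3 + 315*h*w^2 + 490*h*w - 5*w^4 - 45*w^3 - 70*w^2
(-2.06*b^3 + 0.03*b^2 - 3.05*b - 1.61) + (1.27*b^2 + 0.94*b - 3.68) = -2.06*b^3 + 1.3*b^2 - 2.11*b - 5.29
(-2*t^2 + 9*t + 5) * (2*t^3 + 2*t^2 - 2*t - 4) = -4*t^5 + 14*t^4 + 32*t^3 - 46*t - 20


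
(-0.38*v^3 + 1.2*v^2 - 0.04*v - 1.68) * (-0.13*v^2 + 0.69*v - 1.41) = 0.0494*v^5 - 0.4182*v^4 + 1.369*v^3 - 1.5012*v^2 - 1.1028*v + 2.3688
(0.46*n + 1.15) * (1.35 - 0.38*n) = -0.1748*n^2 + 0.184*n + 1.5525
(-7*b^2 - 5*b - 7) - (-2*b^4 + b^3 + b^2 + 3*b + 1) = 2*b^4 - b^3 - 8*b^2 - 8*b - 8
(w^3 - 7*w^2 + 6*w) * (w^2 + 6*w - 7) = w^5 - w^4 - 43*w^3 + 85*w^2 - 42*w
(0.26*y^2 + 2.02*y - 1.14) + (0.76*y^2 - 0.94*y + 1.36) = 1.02*y^2 + 1.08*y + 0.22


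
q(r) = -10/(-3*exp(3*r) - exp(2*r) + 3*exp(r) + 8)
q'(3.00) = 0.00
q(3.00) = 0.00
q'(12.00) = 0.00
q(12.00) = 0.00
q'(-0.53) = -0.10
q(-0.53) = -1.14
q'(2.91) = -0.00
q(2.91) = 0.00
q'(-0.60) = -0.06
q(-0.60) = -1.13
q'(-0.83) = 0.02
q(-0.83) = -1.13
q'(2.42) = -0.01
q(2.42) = 0.00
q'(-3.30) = 0.02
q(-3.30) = -1.23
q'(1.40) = -0.16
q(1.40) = 0.05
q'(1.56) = -0.10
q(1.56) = 0.03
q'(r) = -10*(9*exp(3*r) + 2*exp(2*r) - 3*exp(r))/(-3*exp(3*r) - exp(2*r) + 3*exp(r) + 8)^2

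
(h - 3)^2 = h^2 - 6*h + 9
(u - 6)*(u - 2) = u^2 - 8*u + 12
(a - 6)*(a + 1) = a^2 - 5*a - 6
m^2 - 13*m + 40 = (m - 8)*(m - 5)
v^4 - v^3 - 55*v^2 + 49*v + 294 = (v - 7)*(v - 3)*(v + 2)*(v + 7)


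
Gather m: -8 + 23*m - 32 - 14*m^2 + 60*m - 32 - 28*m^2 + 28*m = -42*m^2 + 111*m - 72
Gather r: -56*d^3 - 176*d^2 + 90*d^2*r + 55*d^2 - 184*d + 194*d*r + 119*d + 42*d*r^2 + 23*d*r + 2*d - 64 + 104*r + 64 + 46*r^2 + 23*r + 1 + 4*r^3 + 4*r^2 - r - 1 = -56*d^3 - 121*d^2 - 63*d + 4*r^3 + r^2*(42*d + 50) + r*(90*d^2 + 217*d + 126)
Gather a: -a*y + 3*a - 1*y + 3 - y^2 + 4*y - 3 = a*(3 - y) - y^2 + 3*y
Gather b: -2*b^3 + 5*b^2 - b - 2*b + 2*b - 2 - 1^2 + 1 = -2*b^3 + 5*b^2 - b - 2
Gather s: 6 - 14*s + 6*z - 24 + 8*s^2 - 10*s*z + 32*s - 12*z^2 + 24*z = 8*s^2 + s*(18 - 10*z) - 12*z^2 + 30*z - 18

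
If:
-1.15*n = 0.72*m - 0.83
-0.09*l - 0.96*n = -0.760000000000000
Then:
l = 8.44444444444444 - 10.6666666666667*n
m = 1.15277777777778 - 1.59722222222222*n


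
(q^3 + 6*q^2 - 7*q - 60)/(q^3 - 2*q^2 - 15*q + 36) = (q + 5)/(q - 3)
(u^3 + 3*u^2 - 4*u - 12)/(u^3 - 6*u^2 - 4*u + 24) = (u + 3)/(u - 6)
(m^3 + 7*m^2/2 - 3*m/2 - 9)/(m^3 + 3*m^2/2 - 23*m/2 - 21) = (2*m - 3)/(2*m - 7)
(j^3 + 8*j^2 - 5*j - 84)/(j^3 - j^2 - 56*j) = (j^2 + j - 12)/(j*(j - 8))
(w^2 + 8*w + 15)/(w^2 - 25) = (w + 3)/(w - 5)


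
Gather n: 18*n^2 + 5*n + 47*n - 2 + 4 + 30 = 18*n^2 + 52*n + 32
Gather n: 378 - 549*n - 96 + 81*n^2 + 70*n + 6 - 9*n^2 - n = 72*n^2 - 480*n + 288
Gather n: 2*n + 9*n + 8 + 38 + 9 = 11*n + 55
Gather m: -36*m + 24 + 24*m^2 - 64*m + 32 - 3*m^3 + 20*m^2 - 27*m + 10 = -3*m^3 + 44*m^2 - 127*m + 66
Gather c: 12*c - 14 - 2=12*c - 16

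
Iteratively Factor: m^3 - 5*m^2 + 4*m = (m)*(m^2 - 5*m + 4) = m*(m - 1)*(m - 4)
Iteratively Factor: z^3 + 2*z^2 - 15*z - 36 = (z - 4)*(z^2 + 6*z + 9) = (z - 4)*(z + 3)*(z + 3)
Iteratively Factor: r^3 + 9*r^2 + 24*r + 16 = (r + 1)*(r^2 + 8*r + 16) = (r + 1)*(r + 4)*(r + 4)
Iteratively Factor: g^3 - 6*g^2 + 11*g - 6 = (g - 1)*(g^2 - 5*g + 6) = (g - 3)*(g - 1)*(g - 2)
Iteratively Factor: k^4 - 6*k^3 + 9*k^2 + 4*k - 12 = (k - 2)*(k^3 - 4*k^2 + k + 6) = (k - 2)^2*(k^2 - 2*k - 3) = (k - 3)*(k - 2)^2*(k + 1)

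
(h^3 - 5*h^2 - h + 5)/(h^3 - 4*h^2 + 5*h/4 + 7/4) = 4*(h^2 - 4*h - 5)/(4*h^2 - 12*h - 7)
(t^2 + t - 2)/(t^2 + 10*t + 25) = (t^2 + t - 2)/(t^2 + 10*t + 25)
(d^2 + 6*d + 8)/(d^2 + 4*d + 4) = (d + 4)/(d + 2)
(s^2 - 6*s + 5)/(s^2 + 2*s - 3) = (s - 5)/(s + 3)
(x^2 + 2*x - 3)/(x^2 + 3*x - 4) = (x + 3)/(x + 4)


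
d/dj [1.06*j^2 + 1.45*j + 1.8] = 2.12*j + 1.45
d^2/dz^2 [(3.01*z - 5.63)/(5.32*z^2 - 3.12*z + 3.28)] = ((78.6856 - 96.0792*z)*(5.32*z^2 - 3.12*z + 3.28) + (3.01*z - 5.63)*(10.64*z - 3.12)*(21.28*z - 6.24))/(5.32*z^2 - 3.12*z + 3.28)^3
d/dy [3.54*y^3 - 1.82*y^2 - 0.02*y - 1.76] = 10.62*y^2 - 3.64*y - 0.02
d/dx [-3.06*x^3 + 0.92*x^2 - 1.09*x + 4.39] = -9.18*x^2 + 1.84*x - 1.09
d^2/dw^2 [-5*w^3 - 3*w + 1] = -30*w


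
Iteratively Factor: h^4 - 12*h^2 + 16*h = (h)*(h^3 - 12*h + 16) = h*(h - 2)*(h^2 + 2*h - 8) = h*(h - 2)*(h + 4)*(h - 2)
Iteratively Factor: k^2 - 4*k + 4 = (k - 2)*(k - 2)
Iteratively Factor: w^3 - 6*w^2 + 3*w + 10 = (w - 5)*(w^2 - w - 2) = (w - 5)*(w + 1)*(w - 2)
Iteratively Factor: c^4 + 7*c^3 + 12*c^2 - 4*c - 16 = (c + 4)*(c^3 + 3*c^2 - 4) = (c - 1)*(c + 4)*(c^2 + 4*c + 4) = (c - 1)*(c + 2)*(c + 4)*(c + 2)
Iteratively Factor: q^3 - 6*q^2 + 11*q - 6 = (q - 1)*(q^2 - 5*q + 6) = (q - 3)*(q - 1)*(q - 2)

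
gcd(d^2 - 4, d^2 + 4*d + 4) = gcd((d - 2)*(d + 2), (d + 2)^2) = d + 2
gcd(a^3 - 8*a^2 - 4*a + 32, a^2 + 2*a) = a + 2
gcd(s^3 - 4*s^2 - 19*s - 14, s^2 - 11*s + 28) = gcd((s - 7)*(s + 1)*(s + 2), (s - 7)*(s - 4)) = s - 7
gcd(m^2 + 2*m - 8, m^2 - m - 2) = m - 2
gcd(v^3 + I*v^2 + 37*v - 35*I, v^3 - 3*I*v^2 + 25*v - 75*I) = v - 5*I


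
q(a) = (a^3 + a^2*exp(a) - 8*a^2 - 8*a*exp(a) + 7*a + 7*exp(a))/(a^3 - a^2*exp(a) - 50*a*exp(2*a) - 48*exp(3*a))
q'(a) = (a^2*exp(a) + 3*a^2 - 6*a*exp(a) - 16*a - exp(a) + 7)/(a^3 - a^2*exp(a) - 50*a*exp(2*a) - 48*exp(3*a)) + (a^3 + a^2*exp(a) - 8*a^2 - 8*a*exp(a) + 7*a + 7*exp(a))*(a^2*exp(a) - 3*a^2 + 100*a*exp(2*a) + 2*a*exp(a) + 144*exp(3*a) + 50*exp(2*a))/(a^3 - a^2*exp(a) - 50*a*exp(2*a) - 48*exp(3*a))^2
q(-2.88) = 4.53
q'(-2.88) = 1.50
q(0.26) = -0.06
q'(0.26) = 0.22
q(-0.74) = -1.39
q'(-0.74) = 4.37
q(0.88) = -0.00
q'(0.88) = 0.03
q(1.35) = 0.00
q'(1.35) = 0.00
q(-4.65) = 3.03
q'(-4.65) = 0.49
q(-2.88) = 4.53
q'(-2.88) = 1.50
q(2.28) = 0.00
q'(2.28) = -0.00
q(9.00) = 0.00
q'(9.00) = 0.00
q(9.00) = 0.00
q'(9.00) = 0.00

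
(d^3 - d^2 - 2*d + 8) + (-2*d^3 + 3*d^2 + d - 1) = -d^3 + 2*d^2 - d + 7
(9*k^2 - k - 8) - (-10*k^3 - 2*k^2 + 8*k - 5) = 10*k^3 + 11*k^2 - 9*k - 3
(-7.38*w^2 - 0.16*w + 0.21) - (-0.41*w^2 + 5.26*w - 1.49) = -6.97*w^2 - 5.42*w + 1.7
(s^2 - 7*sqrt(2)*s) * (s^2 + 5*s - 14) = s^4 - 7*sqrt(2)*s^3 + 5*s^3 - 35*sqrt(2)*s^2 - 14*s^2 + 98*sqrt(2)*s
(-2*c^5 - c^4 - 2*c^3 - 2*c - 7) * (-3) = 6*c^5 + 3*c^4 + 6*c^3 + 6*c + 21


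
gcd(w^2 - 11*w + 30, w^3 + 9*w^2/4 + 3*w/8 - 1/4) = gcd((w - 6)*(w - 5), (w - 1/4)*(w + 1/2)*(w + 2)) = 1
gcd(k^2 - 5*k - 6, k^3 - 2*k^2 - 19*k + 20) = 1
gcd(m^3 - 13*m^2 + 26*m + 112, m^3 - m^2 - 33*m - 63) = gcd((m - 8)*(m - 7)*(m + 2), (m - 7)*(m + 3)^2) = m - 7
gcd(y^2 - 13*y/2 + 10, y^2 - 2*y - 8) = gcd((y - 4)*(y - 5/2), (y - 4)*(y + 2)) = y - 4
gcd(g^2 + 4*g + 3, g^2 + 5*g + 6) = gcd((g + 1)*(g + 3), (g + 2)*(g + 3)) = g + 3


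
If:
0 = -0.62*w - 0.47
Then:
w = -0.76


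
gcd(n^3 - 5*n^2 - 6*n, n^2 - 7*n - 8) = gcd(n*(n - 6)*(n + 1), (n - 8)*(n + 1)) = n + 1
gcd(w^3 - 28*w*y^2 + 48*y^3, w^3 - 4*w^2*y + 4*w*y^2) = -w + 2*y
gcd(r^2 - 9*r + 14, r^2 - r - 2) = r - 2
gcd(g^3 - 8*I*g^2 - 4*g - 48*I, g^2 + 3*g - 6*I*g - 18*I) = g - 6*I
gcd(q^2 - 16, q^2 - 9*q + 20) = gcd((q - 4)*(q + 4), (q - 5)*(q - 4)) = q - 4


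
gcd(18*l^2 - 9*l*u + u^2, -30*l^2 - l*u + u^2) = -6*l + u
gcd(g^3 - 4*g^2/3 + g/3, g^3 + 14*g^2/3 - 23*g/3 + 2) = g^2 - 4*g/3 + 1/3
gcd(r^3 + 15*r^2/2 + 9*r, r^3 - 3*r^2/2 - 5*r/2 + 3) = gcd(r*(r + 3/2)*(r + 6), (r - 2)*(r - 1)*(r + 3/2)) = r + 3/2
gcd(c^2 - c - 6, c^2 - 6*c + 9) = c - 3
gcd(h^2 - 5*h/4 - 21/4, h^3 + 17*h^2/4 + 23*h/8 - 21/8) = h + 7/4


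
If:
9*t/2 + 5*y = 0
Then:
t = -10*y/9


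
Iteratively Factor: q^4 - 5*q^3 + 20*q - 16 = (q - 2)*(q^3 - 3*q^2 - 6*q + 8) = (q - 2)*(q + 2)*(q^2 - 5*q + 4) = (q - 2)*(q - 1)*(q + 2)*(q - 4)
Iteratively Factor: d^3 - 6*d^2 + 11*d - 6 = (d - 2)*(d^2 - 4*d + 3) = (d - 3)*(d - 2)*(d - 1)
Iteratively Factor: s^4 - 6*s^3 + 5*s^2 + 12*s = (s + 1)*(s^3 - 7*s^2 + 12*s) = (s - 4)*(s + 1)*(s^2 - 3*s) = s*(s - 4)*(s + 1)*(s - 3)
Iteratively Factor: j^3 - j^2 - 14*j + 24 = (j - 2)*(j^2 + j - 12) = (j - 3)*(j - 2)*(j + 4)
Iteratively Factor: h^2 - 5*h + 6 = (h - 2)*(h - 3)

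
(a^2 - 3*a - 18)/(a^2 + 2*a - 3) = (a - 6)/(a - 1)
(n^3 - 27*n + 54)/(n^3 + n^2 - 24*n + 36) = (n - 3)/(n - 2)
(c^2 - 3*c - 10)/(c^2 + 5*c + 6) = (c - 5)/(c + 3)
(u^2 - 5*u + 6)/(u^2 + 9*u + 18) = (u^2 - 5*u + 6)/(u^2 + 9*u + 18)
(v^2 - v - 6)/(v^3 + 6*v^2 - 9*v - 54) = (v + 2)/(v^2 + 9*v + 18)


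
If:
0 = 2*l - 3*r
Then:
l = 3*r/2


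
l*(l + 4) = l^2 + 4*l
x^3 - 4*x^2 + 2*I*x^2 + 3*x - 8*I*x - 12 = (x - 4)*(x - I)*(x + 3*I)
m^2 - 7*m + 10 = (m - 5)*(m - 2)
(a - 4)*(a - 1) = a^2 - 5*a + 4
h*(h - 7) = h^2 - 7*h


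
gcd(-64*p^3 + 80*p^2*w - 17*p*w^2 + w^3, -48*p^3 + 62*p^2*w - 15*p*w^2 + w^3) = 8*p^2 - 9*p*w + w^2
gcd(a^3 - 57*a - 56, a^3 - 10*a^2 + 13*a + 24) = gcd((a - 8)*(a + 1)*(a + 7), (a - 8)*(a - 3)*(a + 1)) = a^2 - 7*a - 8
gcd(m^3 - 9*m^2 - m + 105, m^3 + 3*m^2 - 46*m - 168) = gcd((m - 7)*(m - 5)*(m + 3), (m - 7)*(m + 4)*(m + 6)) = m - 7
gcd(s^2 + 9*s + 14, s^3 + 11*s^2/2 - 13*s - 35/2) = s + 7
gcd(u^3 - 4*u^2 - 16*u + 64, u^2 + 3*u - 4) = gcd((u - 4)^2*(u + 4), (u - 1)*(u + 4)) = u + 4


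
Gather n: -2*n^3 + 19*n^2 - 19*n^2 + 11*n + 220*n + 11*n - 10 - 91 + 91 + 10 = -2*n^3 + 242*n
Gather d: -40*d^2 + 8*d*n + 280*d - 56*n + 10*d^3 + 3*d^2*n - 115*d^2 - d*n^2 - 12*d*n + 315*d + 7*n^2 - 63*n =10*d^3 + d^2*(3*n - 155) + d*(-n^2 - 4*n + 595) + 7*n^2 - 119*n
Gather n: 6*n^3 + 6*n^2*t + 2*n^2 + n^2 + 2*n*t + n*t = 6*n^3 + n^2*(6*t + 3) + 3*n*t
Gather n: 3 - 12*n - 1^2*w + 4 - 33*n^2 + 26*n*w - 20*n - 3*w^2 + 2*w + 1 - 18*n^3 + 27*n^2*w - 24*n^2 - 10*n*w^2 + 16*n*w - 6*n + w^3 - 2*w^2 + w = -18*n^3 + n^2*(27*w - 57) + n*(-10*w^2 + 42*w - 38) + w^3 - 5*w^2 + 2*w + 8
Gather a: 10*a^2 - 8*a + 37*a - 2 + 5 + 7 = 10*a^2 + 29*a + 10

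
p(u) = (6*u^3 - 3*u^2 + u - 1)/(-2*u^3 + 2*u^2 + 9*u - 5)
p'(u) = (6*u^2 - 4*u - 9)*(6*u^3 - 3*u^2 + u - 1)/(-2*u^3 + 2*u^2 + 9*u - 5)^2 + (18*u^2 - 6*u + 1)/(-2*u^3 + 2*u^2 + 9*u - 5) = (6*u^4 + 112*u^3 - 125*u^2 + 34*u + 4)/(4*u^6 - 8*u^5 - 32*u^4 + 56*u^3 + 61*u^2 - 90*u + 25)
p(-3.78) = -3.81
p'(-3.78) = -0.71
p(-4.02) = -3.66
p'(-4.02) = -0.54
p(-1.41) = 3.11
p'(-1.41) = -8.87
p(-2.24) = -11.66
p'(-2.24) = -33.41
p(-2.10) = -20.89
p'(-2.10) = -129.92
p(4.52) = -4.59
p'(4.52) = 0.89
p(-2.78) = -5.49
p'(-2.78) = -3.85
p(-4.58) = -3.43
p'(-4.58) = -0.31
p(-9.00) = -3.02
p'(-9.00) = -0.02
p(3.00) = -9.79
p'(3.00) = 12.71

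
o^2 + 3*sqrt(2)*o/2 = o*(o + 3*sqrt(2)/2)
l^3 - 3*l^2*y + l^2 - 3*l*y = l*(l + 1)*(l - 3*y)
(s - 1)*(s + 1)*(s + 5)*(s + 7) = s^4 + 12*s^3 + 34*s^2 - 12*s - 35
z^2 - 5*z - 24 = (z - 8)*(z + 3)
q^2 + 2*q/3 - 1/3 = (q - 1/3)*(q + 1)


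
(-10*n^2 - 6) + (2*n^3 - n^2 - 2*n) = 2*n^3 - 11*n^2 - 2*n - 6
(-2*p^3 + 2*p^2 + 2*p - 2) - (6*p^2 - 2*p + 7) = -2*p^3 - 4*p^2 + 4*p - 9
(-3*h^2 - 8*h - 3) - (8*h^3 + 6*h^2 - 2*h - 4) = -8*h^3 - 9*h^2 - 6*h + 1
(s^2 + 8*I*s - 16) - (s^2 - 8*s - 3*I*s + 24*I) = 8*s + 11*I*s - 16 - 24*I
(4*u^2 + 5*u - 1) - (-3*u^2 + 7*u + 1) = 7*u^2 - 2*u - 2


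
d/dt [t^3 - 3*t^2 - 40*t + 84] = 3*t^2 - 6*t - 40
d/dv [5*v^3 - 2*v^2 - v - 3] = 15*v^2 - 4*v - 1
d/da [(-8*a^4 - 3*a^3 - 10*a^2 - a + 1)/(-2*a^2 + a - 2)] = (32*a^5 - 18*a^4 + 58*a^3 + 6*a^2 + 44*a + 1)/(4*a^4 - 4*a^3 + 9*a^2 - 4*a + 4)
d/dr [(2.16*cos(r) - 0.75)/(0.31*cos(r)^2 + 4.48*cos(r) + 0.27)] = (0.6696*cos(r)^2 - 0.465*cos(r) - 3.9432)*sin(r)/(0.0961*cos(r)^4 + 2.7776*cos(r)^3 + 20.2378*cos(r)^2 + 2.4192*cos(r) + 0.0729)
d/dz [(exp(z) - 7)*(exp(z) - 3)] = 2*(exp(z) - 5)*exp(z)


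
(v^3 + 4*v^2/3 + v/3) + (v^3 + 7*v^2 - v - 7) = 2*v^3 + 25*v^2/3 - 2*v/3 - 7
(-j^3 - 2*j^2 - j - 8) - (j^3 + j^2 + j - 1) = -2*j^3 - 3*j^2 - 2*j - 7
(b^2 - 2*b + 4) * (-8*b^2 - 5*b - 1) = -8*b^4 + 11*b^3 - 23*b^2 - 18*b - 4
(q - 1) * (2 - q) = -q^2 + 3*q - 2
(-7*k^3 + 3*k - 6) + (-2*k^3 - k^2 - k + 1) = -9*k^3 - k^2 + 2*k - 5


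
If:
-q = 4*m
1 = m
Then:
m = 1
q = -4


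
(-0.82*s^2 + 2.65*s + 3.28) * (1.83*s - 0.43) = -1.5006*s^3 + 5.2021*s^2 + 4.8629*s - 1.4104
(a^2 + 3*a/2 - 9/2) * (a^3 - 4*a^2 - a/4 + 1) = a^5 - 5*a^4/2 - 43*a^3/4 + 149*a^2/8 + 21*a/8 - 9/2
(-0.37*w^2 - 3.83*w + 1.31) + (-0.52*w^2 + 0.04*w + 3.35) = -0.89*w^2 - 3.79*w + 4.66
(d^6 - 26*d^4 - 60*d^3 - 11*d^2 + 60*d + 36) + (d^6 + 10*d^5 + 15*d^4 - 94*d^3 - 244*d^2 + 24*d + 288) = 2*d^6 + 10*d^5 - 11*d^4 - 154*d^3 - 255*d^2 + 84*d + 324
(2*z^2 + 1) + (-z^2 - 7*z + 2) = z^2 - 7*z + 3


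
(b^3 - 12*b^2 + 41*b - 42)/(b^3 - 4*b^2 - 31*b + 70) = (b - 3)/(b + 5)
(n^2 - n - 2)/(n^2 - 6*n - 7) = (n - 2)/(n - 7)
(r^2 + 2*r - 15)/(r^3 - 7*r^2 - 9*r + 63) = (r + 5)/(r^2 - 4*r - 21)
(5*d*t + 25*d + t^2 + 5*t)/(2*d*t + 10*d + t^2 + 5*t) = (5*d + t)/(2*d + t)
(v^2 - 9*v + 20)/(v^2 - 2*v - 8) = (v - 5)/(v + 2)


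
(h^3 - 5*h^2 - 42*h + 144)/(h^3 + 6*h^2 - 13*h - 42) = (h^2 - 2*h - 48)/(h^2 + 9*h + 14)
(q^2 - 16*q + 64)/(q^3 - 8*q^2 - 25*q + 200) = (q - 8)/(q^2 - 25)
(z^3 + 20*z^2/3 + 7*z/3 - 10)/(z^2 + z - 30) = (3*z^2 + 2*z - 5)/(3*(z - 5))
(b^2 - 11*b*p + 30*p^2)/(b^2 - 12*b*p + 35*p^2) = (-b + 6*p)/(-b + 7*p)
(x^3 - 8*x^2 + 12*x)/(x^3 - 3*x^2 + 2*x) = (x - 6)/(x - 1)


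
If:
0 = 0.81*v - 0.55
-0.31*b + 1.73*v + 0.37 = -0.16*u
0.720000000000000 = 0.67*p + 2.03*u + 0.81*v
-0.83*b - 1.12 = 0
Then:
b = -1.35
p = 37.43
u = -12.27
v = 0.68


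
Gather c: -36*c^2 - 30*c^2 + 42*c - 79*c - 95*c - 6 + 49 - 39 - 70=-66*c^2 - 132*c - 66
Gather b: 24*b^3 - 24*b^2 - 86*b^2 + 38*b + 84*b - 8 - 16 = 24*b^3 - 110*b^2 + 122*b - 24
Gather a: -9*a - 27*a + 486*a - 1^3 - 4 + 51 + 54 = 450*a + 100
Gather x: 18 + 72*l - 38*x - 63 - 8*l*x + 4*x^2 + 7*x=72*l + 4*x^2 + x*(-8*l - 31) - 45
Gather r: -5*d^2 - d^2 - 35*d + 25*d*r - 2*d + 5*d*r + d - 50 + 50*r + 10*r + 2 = -6*d^2 - 36*d + r*(30*d + 60) - 48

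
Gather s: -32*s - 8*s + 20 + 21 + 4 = 45 - 40*s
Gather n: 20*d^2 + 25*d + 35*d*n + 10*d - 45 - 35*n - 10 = 20*d^2 + 35*d + n*(35*d - 35) - 55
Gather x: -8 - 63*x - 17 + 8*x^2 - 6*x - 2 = 8*x^2 - 69*x - 27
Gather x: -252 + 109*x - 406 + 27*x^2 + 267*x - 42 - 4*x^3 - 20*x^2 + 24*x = -4*x^3 + 7*x^2 + 400*x - 700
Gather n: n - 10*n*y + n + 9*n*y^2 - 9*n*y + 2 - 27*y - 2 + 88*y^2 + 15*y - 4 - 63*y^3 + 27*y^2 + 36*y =n*(9*y^2 - 19*y + 2) - 63*y^3 + 115*y^2 + 24*y - 4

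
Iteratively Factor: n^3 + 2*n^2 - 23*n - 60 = (n + 4)*(n^2 - 2*n - 15) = (n + 3)*(n + 4)*(n - 5)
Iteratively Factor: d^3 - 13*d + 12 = (d + 4)*(d^2 - 4*d + 3) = (d - 1)*(d + 4)*(d - 3)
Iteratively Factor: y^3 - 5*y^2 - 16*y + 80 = (y - 5)*(y^2 - 16) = (y - 5)*(y + 4)*(y - 4)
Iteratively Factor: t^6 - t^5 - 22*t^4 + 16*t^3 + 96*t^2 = (t - 4)*(t^5 + 3*t^4 - 10*t^3 - 24*t^2) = (t - 4)*(t + 4)*(t^4 - t^3 - 6*t^2) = (t - 4)*(t + 2)*(t + 4)*(t^3 - 3*t^2) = (t - 4)*(t - 3)*(t + 2)*(t + 4)*(t^2) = t*(t - 4)*(t - 3)*(t + 2)*(t + 4)*(t)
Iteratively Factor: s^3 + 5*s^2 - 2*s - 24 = (s + 3)*(s^2 + 2*s - 8) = (s - 2)*(s + 3)*(s + 4)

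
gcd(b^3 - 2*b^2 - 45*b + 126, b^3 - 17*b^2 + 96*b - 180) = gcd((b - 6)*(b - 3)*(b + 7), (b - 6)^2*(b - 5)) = b - 6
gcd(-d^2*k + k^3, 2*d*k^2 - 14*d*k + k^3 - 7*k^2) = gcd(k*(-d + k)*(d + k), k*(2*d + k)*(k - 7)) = k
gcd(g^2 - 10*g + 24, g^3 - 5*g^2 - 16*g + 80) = g - 4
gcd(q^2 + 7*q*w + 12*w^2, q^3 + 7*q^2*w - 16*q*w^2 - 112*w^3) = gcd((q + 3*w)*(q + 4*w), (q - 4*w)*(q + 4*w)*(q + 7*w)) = q + 4*w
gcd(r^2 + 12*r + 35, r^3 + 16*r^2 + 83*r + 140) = r^2 + 12*r + 35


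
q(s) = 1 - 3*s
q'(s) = -3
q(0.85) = -1.55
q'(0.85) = -3.00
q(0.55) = -0.65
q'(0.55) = -3.00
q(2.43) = -6.29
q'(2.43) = -3.00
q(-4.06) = 13.18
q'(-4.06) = -3.00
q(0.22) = 0.34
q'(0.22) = -3.00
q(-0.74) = 3.22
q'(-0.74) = -3.00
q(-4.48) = 14.44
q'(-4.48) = -3.00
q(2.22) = -5.66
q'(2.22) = -3.00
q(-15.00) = 46.00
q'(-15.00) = -3.00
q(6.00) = -17.00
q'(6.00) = -3.00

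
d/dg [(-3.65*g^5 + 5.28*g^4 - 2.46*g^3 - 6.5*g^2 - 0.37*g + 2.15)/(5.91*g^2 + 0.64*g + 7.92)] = (-64.7145*g^6 + 53.0656*g^5 - 148.941*g^4 + 164.1216*g^3 - 60.4229*g^2 - 128.373*g - 4.3064)/(34.9281*g^4 + 7.5648*g^3 + 94.024*g^2 + 10.1376*g + 62.7264)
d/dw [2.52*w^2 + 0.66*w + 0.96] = 5.04*w + 0.66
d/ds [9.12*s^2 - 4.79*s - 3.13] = 18.24*s - 4.79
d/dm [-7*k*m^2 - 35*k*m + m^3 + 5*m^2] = -14*k*m - 35*k + 3*m^2 + 10*m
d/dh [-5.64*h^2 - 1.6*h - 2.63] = -11.28*h - 1.6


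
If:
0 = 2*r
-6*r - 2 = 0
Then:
No Solution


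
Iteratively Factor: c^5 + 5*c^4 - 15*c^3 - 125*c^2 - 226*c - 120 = (c + 1)*(c^4 + 4*c^3 - 19*c^2 - 106*c - 120) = (c + 1)*(c + 4)*(c^3 - 19*c - 30) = (c + 1)*(c + 3)*(c + 4)*(c^2 - 3*c - 10) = (c - 5)*(c + 1)*(c + 3)*(c + 4)*(c + 2)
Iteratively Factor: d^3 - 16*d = (d + 4)*(d^2 - 4*d) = (d - 4)*(d + 4)*(d)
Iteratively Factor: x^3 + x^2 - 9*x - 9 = (x - 3)*(x^2 + 4*x + 3) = (x - 3)*(x + 3)*(x + 1)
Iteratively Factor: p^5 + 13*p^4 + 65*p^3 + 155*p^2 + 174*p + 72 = (p + 2)*(p^4 + 11*p^3 + 43*p^2 + 69*p + 36) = (p + 2)*(p + 4)*(p^3 + 7*p^2 + 15*p + 9) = (p + 2)*(p + 3)*(p + 4)*(p^2 + 4*p + 3) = (p + 1)*(p + 2)*(p + 3)*(p + 4)*(p + 3)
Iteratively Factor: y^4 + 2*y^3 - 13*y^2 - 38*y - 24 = (y + 1)*(y^3 + y^2 - 14*y - 24) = (y + 1)*(y + 3)*(y^2 - 2*y - 8) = (y + 1)*(y + 2)*(y + 3)*(y - 4)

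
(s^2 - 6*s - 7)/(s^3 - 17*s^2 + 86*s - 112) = (s + 1)/(s^2 - 10*s + 16)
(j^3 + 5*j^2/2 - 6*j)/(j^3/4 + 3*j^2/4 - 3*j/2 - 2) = 2*j*(2*j - 3)/(j^2 - j - 2)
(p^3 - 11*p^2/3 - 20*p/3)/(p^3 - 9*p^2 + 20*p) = (p + 4/3)/(p - 4)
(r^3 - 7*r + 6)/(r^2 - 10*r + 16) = (r^2 + 2*r - 3)/(r - 8)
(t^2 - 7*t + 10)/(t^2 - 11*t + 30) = (t - 2)/(t - 6)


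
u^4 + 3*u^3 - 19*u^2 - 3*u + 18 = (u - 3)*(u - 1)*(u + 1)*(u + 6)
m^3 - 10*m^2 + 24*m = m*(m - 6)*(m - 4)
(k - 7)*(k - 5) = k^2 - 12*k + 35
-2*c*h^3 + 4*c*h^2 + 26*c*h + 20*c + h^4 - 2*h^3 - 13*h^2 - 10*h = (-2*c + h)*(h - 5)*(h + 1)*(h + 2)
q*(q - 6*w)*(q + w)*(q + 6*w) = q^4 + q^3*w - 36*q^2*w^2 - 36*q*w^3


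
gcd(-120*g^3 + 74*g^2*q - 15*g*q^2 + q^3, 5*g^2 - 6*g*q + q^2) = -5*g + q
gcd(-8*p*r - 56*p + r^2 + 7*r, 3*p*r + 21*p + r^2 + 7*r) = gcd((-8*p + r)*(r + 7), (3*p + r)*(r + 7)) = r + 7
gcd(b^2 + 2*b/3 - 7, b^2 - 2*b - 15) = b + 3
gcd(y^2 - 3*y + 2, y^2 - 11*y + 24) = 1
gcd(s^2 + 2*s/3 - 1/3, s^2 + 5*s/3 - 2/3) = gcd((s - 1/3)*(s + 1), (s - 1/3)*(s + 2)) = s - 1/3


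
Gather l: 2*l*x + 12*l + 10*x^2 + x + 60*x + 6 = l*(2*x + 12) + 10*x^2 + 61*x + 6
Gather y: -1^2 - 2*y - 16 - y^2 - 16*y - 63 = -y^2 - 18*y - 80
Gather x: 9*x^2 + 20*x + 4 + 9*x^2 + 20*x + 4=18*x^2 + 40*x + 8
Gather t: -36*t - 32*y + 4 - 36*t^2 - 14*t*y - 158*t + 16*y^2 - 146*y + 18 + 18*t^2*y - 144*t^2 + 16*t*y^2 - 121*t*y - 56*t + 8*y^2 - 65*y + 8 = t^2*(18*y - 180) + t*(16*y^2 - 135*y - 250) + 24*y^2 - 243*y + 30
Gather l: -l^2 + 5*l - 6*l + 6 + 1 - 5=-l^2 - l + 2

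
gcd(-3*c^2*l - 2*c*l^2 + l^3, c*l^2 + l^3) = c*l + l^2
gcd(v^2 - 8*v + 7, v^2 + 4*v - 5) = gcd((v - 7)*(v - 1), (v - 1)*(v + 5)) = v - 1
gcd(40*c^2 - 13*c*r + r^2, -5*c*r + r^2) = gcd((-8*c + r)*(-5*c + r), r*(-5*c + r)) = -5*c + r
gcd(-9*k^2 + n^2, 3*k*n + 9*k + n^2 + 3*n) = 3*k + n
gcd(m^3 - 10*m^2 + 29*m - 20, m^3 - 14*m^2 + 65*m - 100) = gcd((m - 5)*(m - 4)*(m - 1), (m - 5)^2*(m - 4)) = m^2 - 9*m + 20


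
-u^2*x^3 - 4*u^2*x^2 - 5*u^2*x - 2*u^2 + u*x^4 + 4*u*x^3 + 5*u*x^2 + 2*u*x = (-u + x)*(x + 1)*(x + 2)*(u*x + u)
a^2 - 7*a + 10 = (a - 5)*(a - 2)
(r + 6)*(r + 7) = r^2 + 13*r + 42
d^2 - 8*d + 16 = (d - 4)^2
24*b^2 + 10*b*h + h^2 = (4*b + h)*(6*b + h)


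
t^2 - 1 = (t - 1)*(t + 1)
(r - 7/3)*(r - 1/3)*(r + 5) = r^3 + 7*r^2/3 - 113*r/9 + 35/9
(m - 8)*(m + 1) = m^2 - 7*m - 8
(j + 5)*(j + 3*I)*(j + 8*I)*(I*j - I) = I*j^4 - 11*j^3 + 4*I*j^3 - 44*j^2 - 29*I*j^2 + 55*j - 96*I*j + 120*I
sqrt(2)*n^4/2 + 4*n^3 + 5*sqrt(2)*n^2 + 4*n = n*(n + sqrt(2))*(n + 2*sqrt(2))*(sqrt(2)*n/2 + 1)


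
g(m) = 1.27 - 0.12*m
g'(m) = -0.120000000000000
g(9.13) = 0.17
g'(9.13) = -0.12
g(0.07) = 1.26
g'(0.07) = -0.12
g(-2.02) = 1.51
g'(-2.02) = -0.12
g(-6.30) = 2.03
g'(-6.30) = -0.12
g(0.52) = 1.21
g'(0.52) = -0.12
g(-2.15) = 1.53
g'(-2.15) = -0.12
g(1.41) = 1.10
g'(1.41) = -0.12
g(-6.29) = 2.02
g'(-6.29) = -0.12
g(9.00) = 0.19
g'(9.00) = -0.12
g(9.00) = 0.19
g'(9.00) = -0.12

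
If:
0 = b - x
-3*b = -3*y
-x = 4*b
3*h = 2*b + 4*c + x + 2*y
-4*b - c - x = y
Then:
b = 0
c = 0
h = 0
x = 0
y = 0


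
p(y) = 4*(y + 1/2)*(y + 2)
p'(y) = 8*y + 10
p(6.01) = 208.58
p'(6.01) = 58.08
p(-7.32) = 145.13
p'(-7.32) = -48.56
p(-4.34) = 35.94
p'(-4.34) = -24.72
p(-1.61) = -1.73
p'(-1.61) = -2.88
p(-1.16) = -2.22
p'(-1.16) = 0.72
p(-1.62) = -1.70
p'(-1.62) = -2.96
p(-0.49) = 0.06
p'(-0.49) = 6.08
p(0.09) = 4.93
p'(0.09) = 10.72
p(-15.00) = 754.00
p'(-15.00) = -110.00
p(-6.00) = 88.00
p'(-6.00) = -38.00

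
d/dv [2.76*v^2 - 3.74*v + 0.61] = 5.52*v - 3.74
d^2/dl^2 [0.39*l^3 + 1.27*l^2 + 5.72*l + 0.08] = 2.34*l + 2.54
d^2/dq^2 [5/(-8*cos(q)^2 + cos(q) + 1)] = 5*(-256*sin(q)^4 + 161*sin(q)^2 - 29*cos(q) + 6*cos(3*q) + 113)/(8*sin(q)^2 + cos(q) - 7)^3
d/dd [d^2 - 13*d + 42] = 2*d - 13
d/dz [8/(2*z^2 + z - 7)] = 8*(-4*z - 1)/(2*z^2 + z - 7)^2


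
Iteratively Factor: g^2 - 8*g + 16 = (g - 4)*(g - 4)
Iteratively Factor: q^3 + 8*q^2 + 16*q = (q + 4)*(q^2 + 4*q) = (q + 4)^2*(q)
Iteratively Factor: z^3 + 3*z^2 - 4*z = (z - 1)*(z^2 + 4*z) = z*(z - 1)*(z + 4)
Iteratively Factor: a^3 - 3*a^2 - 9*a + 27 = (a + 3)*(a^2 - 6*a + 9) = (a - 3)*(a + 3)*(a - 3)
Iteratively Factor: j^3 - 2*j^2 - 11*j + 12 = (j - 1)*(j^2 - j - 12) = (j - 1)*(j + 3)*(j - 4)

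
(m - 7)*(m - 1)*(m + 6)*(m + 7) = m^4 + 5*m^3 - 55*m^2 - 245*m + 294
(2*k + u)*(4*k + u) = 8*k^2 + 6*k*u + u^2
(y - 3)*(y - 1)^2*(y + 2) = y^4 - 3*y^3 - 3*y^2 + 11*y - 6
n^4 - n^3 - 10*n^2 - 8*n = n*(n - 4)*(n + 1)*(n + 2)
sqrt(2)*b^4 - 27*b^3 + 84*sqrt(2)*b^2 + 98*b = b*(b - 7*sqrt(2))^2*(sqrt(2)*b + 1)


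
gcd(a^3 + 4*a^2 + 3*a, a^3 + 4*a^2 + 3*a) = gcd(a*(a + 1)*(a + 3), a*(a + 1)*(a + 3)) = a^3 + 4*a^2 + 3*a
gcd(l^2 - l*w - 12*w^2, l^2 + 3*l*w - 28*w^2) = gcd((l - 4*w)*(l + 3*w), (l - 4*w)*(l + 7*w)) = -l + 4*w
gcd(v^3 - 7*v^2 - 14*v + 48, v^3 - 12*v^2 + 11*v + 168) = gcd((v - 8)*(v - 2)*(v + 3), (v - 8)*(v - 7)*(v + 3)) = v^2 - 5*v - 24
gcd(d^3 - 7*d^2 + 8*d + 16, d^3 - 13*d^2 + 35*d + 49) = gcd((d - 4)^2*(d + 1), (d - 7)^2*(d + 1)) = d + 1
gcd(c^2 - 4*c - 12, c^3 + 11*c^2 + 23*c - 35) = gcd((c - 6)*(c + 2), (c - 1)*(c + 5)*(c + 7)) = 1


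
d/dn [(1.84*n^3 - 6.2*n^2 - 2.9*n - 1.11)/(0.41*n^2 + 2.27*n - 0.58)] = (0.7544*n^4 + 8.3536*n^3 - 16.0866*n^2 + 8.1022*n + 4.2017)/(0.1681*n^4 + 1.8614*n^3 + 4.6773*n^2 - 2.6332*n + 0.3364)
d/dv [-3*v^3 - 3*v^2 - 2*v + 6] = -9*v^2 - 6*v - 2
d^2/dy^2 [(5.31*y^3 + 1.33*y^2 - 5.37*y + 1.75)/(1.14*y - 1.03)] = (13.801752*y^3 - 37.410012*y^2 + 33.800274*y - 5.240314)/(1.481544*y^3 - 4.015764*y^2 + 3.628278*y - 1.092727)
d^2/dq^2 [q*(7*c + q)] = 2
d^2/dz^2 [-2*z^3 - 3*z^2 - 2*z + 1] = -12*z - 6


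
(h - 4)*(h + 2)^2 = h^3 - 12*h - 16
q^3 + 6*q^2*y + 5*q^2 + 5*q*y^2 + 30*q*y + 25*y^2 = (q + 5)*(q + y)*(q + 5*y)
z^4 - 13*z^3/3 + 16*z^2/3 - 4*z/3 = z*(z - 2)^2*(z - 1/3)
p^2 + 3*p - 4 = (p - 1)*(p + 4)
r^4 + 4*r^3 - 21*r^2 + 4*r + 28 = (r - 2)^2*(r + 1)*(r + 7)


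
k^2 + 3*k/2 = k*(k + 3/2)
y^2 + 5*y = y*(y + 5)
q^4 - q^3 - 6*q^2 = q^2*(q - 3)*(q + 2)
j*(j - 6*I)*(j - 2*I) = j^3 - 8*I*j^2 - 12*j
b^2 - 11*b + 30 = (b - 6)*(b - 5)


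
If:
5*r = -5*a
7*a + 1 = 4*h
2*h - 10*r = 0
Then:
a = -1/27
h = 5/27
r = 1/27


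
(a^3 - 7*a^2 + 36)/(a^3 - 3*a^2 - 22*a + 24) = (a^2 - a - 6)/(a^2 + 3*a - 4)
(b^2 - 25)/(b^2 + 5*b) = (b - 5)/b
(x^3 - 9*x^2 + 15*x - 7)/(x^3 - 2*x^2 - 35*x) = (x^2 - 2*x + 1)/(x*(x + 5))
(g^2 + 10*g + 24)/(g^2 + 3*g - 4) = (g + 6)/(g - 1)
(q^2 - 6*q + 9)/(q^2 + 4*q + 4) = (q^2 - 6*q + 9)/(q^2 + 4*q + 4)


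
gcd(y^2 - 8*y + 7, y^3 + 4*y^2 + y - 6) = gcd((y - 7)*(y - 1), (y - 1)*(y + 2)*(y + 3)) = y - 1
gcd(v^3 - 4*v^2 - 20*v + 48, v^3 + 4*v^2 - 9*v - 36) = v + 4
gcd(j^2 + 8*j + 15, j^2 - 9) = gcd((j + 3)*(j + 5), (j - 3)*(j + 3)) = j + 3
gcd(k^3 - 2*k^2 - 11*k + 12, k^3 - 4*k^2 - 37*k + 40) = k - 1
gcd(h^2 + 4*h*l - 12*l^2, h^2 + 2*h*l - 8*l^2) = h - 2*l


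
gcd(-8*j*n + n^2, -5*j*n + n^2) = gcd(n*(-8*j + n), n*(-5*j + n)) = n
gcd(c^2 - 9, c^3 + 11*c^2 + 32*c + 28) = 1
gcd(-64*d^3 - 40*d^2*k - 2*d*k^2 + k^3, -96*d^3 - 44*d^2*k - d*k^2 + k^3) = 32*d^2 + 4*d*k - k^2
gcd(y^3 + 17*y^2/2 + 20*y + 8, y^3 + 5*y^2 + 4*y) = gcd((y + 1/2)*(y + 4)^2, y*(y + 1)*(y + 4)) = y + 4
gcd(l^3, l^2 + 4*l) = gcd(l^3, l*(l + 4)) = l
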